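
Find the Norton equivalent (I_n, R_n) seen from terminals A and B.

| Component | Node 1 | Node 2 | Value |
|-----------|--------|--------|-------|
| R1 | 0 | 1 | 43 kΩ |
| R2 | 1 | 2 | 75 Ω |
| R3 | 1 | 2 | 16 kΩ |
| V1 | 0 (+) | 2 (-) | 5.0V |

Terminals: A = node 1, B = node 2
Find the Thévenin equivalent first; then I_n = V_th/R_th and R_n = R_th.
Step 1 — V_th is the open-circuit voltage V_A - V_B (nothing connected across the terminals).
Nodal analysis, taking node 2 as the 0 V reference.
Source V1 fixes V_0 = 5 V.
KCL at each unknown node (sum of currents leaving = 0; resistances in Ω):
  Node 1: (V_1 - 5)/43000 + (V_1 - 0)/75 + (V_1 - 0)/16000 = 0
Collecting terms: 0.01342 × V_1 = 0.0001163  =>  V_1 = 0.008665 V
V_th = V_1 - V_2 = 0.008665 - 0 = 0.008665 V
Step 2 — R_th: zero the source — replace V1 by a short circuit (node 2 merges into node 0) — and find the resistance seen between A (node 1) and B (node 0).
Reduce the network between node 1 (A) and node 0 (B) by series/parallel combination:
  Rp1 = R1 ‖ R2 ‖ R3 (parallel, all between nodes 0 and 1) = 1/(1/43000 + 1/75 + 1/16000) = 74.52 Ω
R_th = 74.52 Ω
I_n = V_th/R_th = 0.008665/74.52 = 0.0001163 A, and R_n = R_th = 74.52 Ω

Final answer: I_n = 0.0001163 A, R_n = 74.52 Ω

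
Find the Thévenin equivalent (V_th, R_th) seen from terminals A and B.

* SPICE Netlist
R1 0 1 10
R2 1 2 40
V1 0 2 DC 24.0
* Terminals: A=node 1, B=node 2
Step 1 — V_th is the open-circuit voltage V_A - V_B (nothing connected across the terminals).
Nodal analysis, taking node 2 as the 0 V reference.
Source V1 fixes V_0 = 24 V.
KCL at each unknown node (sum of currents leaving = 0; resistances in Ω):
  Node 1: (V_1 - 24)/10 + (V_1 - 0)/40 = 0
Collecting terms: 0.125 × V_1 = 2.4  =>  V_1 = 19.2 V
V_th = V_1 - V_2 = 19.2 - 0 = 19.2 V
Step 2 — R_th: zero the source — replace V1 by a short circuit (node 2 merges into node 0) — and find the resistance seen between A (node 1) and B (node 0).
Reduce the network between node 1 (A) and node 0 (B) by series/parallel combination:
  Rp1 = R1 ‖ R2 (parallel, both between nodes 0 and 1) = 1/(1/10 + 1/40) = 8 Ω
R_th = 8 Ω

Final answer: V_th = 19.2 V, R_th = 8 Ω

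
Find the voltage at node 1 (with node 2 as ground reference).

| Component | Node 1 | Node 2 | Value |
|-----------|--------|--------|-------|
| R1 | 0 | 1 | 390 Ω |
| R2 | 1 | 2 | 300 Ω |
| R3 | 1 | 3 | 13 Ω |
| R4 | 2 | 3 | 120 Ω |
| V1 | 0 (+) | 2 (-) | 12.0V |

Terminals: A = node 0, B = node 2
Nodal analysis, taking node 2 as the 0 V reference.
Source V1 fixes V_0 = 12 V.
KCL at each unknown node (sum of currents leaving = 0; resistances in Ω):
  Node 1: (V_1 - 12)/390 + (V_1 - 0)/300 + (V_1 - V_3)/13 = 0
  Node 3: (V_3 - V_1)/13 + (V_3 - 0)/120 = 0
Collecting terms (coefficients in siemens):
  0.08282·V_1 - 0.07692·V_3 = 0.03077
  0.08526·V_3 - 0.07692·V_1 = 0
Determinant D = (0.08282)(0.08526) - (-0.07692)(-0.07692) = 0.001144
V_1 = [(0.03077)(0.08526) - (-0.07692)(0)]/D = 2.293 V
V_3 = [(0.08282)(0) - (0.03077)(-0.07692)]/D = 2.069 V
The requested potential is V_1 = 2.293 V.

Final answer: V_1 = 2.293 V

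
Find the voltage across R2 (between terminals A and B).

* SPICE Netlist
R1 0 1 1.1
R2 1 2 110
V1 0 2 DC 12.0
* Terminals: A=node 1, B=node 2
R1 and R2 are in series across V1 (node 0 → node 1 → node 2), and the output A–B is taken across R2, so this is a voltage divider.
Series current: I = V1/(R1 + R2) = 12/(1.1 + 110) = 12/111.1 = 0.108 A
V_R2 = I × R2 = V1 × R2/(R1 + R2) = 12 × 110/111.1 = 11.88 V

Final answer: 11.88 V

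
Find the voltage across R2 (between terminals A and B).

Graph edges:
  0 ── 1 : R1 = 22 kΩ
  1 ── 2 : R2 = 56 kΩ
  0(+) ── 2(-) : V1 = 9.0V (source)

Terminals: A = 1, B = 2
R1 and R2 are in series across V1 (node 0 → node 1 → node 2), and the output A–B is taken across R2, so this is a voltage divider.
Series current: I = V1/(R1 + R2) = 9/(22000 + 56000) = 9/78000 = 0.0001154 A
V_R2 = I × R2 = V1 × R2/(R1 + R2) = 9 × 56000/78000 = 6.462 V

Final answer: 6.462 V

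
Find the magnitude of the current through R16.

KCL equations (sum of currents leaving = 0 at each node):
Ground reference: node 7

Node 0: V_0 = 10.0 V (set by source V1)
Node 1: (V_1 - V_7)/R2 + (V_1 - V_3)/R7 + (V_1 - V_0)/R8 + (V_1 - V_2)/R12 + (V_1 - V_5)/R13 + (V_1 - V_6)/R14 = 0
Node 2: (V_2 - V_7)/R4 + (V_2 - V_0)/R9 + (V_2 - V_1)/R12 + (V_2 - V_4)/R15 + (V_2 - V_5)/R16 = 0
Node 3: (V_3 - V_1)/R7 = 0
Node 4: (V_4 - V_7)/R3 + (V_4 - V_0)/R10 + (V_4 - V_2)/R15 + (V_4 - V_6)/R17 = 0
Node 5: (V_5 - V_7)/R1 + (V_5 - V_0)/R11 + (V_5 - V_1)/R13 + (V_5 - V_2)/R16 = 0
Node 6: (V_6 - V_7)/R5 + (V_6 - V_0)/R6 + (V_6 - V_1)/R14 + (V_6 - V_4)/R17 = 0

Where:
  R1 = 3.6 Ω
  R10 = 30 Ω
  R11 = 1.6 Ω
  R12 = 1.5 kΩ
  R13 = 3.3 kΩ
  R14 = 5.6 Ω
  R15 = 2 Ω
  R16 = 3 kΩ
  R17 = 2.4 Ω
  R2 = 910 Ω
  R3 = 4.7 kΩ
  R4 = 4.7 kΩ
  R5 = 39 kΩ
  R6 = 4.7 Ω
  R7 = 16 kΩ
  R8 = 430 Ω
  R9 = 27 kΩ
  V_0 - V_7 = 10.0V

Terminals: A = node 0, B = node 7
Nodal analysis, taking node 7 as the 0 V reference.
Source V1 fixes V_0 = 10 V.
KCL at each unknown node (sum of currents leaving = 0; resistances in Ω):
  Node 1: (V_1 - 0)/910 + (V_1 - V_3)/16000 + (V_1 - 10)/430 + (V_1 - V_2)/1500 + (V_1 - V_5)/3300 + (V_1 - V_6)/5.6 = 0
  Node 2: (V_2 - 0)/4700 + (V_2 - 10)/27000 + (V_2 - V_1)/1500 + (V_2 - V_4)/2 + (V_2 - V_5)/3000 = 0
  Node 3: (V_3 - V_1)/16000 = 0
  Node 4: (V_4 - 0)/4700 + (V_4 - 10)/30 + (V_4 - V_2)/2 + (V_4 - V_6)/2.4 = 0
  Node 5: (V_5 - 0)/3.6 + (V_5 - 10)/1.6 + (V_5 - V_1)/3300 + (V_5 - V_2)/3000 = 0
  Node 6: (V_6 - 0)/39000 + (V_6 - 10)/4.7 + (V_6 - V_1)/5.6 + (V_6 - V_4)/2.4 = 0
Collecting terms (coefficients in siemens):
  0.183·V_1 - 0.0006667·V_2 - 0.0000625·V_3 - 0.000303·V_5 - 0.1786·V_6 = 0.02326
  0.5012·V_2 - 0.0006667·V_1 - 0.5·V_4 - 0.0003333·V_5 = 0.0003704
  0.0000625·V_3 - 0.0000625·V_1 = 0
  0.9502·V_4 - 0.5·V_2 - 0.4167·V_6 = 0.3333
  0.9034·V_5 - 0.000303·V_1 - 0.0003333·V_2 = 6.25
  0.808·V_6 - 0.1786·V_1 - 0.4167·V_4 = 2.128
Solving these 6 simultaneous equations (Gaussian elimination) gives:
  V_1 = 9.868 V, V_2 = 9.919 V, V_3 = 9.868 V, V_4 = 9.926 V
  V_5 = 6.925 V, V_6 = 9.932 V
I_R16 = (V_2 - V_5)/R16 = (9.919 - 6.925)/3000 = 0.000998 A
|I_R16| = 0.000998 A

Final answer: |I_R16| = 0.000998 A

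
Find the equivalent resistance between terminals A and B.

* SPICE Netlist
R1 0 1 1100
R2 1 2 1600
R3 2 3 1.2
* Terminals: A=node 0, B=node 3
Reduce the network between node 0 (A) and node 3 (B) by series/parallel combination:
  Rs1 = R1 + R2 (series, joined only at node 1) = 1100 + 1600 = 2700 Ω
  Rs2 = R3 + Rs1 (series, joined only at node 2) = 1.2 + 2700 = 2701 Ω
R_eq = 2.701 kΩ

Final answer: 2.701 kΩ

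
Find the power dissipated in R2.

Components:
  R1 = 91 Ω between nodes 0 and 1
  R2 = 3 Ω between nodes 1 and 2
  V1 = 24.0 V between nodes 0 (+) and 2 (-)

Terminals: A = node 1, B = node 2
Nodal analysis, taking node 2 as the 0 V reference.
Source V1 fixes V_0 = 24 V.
KCL at each unknown node (sum of currents leaving = 0; resistances in Ω):
  Node 1: (V_1 - 24)/91 + (V_1 - 0)/3 = 0
Collecting terms: 0.3443 × V_1 = 0.2637  =>  V_1 = 0.766 V
I_R2 = (V_1 - V_2)/R2 = (0.766 - 0)/3 = 0.2553 A
P_R2 = I_R2² × R2 = (0.2553)² × 3 = 0.1956 W

Final answer: 0.1956 W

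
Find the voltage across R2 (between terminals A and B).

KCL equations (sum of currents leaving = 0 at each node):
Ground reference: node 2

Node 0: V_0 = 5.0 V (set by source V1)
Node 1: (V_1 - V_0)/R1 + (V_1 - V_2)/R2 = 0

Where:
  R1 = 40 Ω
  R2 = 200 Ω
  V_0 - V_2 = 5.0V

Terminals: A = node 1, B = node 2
R1 and R2 are in series across V1 (node 0 → node 1 → node 2), and the output A–B is taken across R2, so this is a voltage divider.
Series current: I = V1/(R1 + R2) = 5/(40 + 200) = 5/240 = 0.02083 A
V_R2 = I × R2 = V1 × R2/(R1 + R2) = 5 × 200/240 = 4.167 V

Final answer: 4.167 V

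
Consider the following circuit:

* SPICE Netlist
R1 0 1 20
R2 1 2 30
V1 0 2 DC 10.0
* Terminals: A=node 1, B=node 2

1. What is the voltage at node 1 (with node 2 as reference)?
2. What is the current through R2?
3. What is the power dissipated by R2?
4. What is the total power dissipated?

Nodal analysis, taking node 2 as the 0 V reference.
Source V1 fixes V_0 = 10 V.
KCL at each unknown node (sum of currents leaving = 0; resistances in Ω):
  Node 1: (V_1 - 10)/20 + (V_1 - 0)/30 = 0
Collecting terms: 0.08333 × V_1 = 0.5  =>  V_1 = 6 V
Part 1:
  Read off the nodal solution: V_1 = 6 V
Part 2:
  I_R2 = (V_1 - V_2)/R2 = (6 - 0)/30 = 0.2 A
  Magnitude: I_R2 = 0.2 A
Part 3:
  I_R2 = (V_1 - V_2)/R2 = (6 - 0)/30 = 0.2 A
  P_R2 = I_R2² × R2 = (0.2)² × 30 = 1.2 W
Part 4:
  Power in each resistor, P = (ΔV)²/R:
    P_R1 = (10 - 6)²/20 = 0.8 W
    P_R2 = (6 - 0)²/30 = 1.2 W
  P_total = P_R1 + P_R2 = 2 W

Final answers:
1. V_1 = 6 V
2. I_R2 = 0.2 A
3. P_R2 = 1.2 W
4. P_total = 2 W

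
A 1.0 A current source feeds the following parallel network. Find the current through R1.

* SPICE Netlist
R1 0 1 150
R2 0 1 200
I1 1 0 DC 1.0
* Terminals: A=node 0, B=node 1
All resistors sit directly between nodes 0 and 1, so they are in parallel and share one voltage V; the full source current 1 A splits among them.
1/R_par = 1/150 + 1/200 = 0.01167 S  =>  R_par = 85.71 Ω
V = I × R_par = 1 × 85.71 = 85.71 V
I_R1 = V/R1 = 85.71/150 = 0.5714 A

Final answer: 0.5714 A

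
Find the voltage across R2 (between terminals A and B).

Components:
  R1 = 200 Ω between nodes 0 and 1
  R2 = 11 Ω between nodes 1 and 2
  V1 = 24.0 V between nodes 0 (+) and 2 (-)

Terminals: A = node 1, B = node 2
R1 and R2 are in series across V1 (node 0 → node 1 → node 2), and the output A–B is taken across R2, so this is a voltage divider.
Series current: I = V1/(R1 + R2) = 24/(200 + 11) = 24/211 = 0.1137 A
V_R2 = I × R2 = V1 × R2/(R1 + R2) = 24 × 11/211 = 1.251 V

Final answer: 1.251 V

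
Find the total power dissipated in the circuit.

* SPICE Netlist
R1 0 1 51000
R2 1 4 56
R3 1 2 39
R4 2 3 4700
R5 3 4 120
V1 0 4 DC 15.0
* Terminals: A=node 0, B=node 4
Nodal analysis, taking node 4 as the 0 V reference.
Source V1 fixes V_0 = 15 V.
KCL at each unknown node (sum of currents leaving = 0; resistances in Ω):
  Node 1: (V_1 - 15)/51000 + (V_1 - 0)/56 + (V_1 - V_2)/39 = 0
  Node 2: (V_2 - V_1)/39 + (V_2 - V_3)/4700 = 0
  Node 3: (V_3 - V_2)/4700 + (V_3 - 0)/120 = 0
Collecting terms (coefficients in siemens):
  0.04352·V_1 - 0.02564·V_2 = 0.0002941
  0.02585·V_2 - 0.02564·V_1 - 0.0002128·V_3 = 0
  0.008546·V_3 - 0.0002128·V_2 = 0
Solving these 3 simultaneous equations (Gaussian elimination) gives:
  V_1 = 0.01627 V, V_2 = 0.01613 V, V_3 = 0.0004017 V
Power in each resistor, P = (ΔV)²/R:
  P_R1 = (15 - 0.01627)²/51000 = 0.004402 W
  P_R2 = (0.01627 - 0)²/56 = 0.000004724 W
  P_R3 = (0.01627 - 0.01613)²/39 = 0.000000000437 W
  P_R4 = (0.01613 - 0.0004017)²/4700 = 0.00000005267 W
  P_R5 = (0.0004017 - 0)²/120 = 0.000000001345 W
P_total = P_R1 + P_R2 + P_R3 + P_R4 + P_R5 = 0.004407 W

Final answer: 0.004407 W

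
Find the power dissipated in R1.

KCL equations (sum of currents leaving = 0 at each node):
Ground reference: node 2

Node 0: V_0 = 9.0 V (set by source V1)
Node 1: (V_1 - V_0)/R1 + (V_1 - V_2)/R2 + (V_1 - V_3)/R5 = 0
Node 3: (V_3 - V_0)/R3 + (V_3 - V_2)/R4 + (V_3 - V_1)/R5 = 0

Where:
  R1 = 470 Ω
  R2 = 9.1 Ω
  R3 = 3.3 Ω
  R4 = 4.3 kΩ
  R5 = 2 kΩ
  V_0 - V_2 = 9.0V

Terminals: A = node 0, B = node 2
Nodal analysis, taking node 2 as the 0 V reference.
Source V1 fixes V_0 = 9 V.
KCL at each unknown node (sum of currents leaving = 0; resistances in Ω):
  Node 1: (V_1 - 9)/470 + (V_1 - 0)/9.1 + (V_1 - V_3)/2000 = 0
  Node 3: (V_3 - 9)/3.3 + (V_3 - 0)/4300 + (V_3 - V_1)/2000 = 0
Collecting terms (coefficients in siemens):
  0.1125·V_1 - 0.0005·V_3 = 0.01915
  0.3038·V_3 - 0.0005·V_1 = 2.727
Determinant D = (0.1125)(0.3038) - (-0.0005)(-0.0005) = 0.03418
V_1 = [(0.01915)(0.3038) - (-0.0005)(2.727)]/D = 0.2101 V
V_3 = [(0.1125)(2.727) - (0.01915)(-0.0005)]/D = 8.979 V
I_R1 = (V_0 - V_1)/R1 = (9 - 0.2101)/470 = 0.0187 A
P_R1 = I_R1² × R1 = (0.0187)² × 470 = 0.1644 W

Final answer: 0.1644 W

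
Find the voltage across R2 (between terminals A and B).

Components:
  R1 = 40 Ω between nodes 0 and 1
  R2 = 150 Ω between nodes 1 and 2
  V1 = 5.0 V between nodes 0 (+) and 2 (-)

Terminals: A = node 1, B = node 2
R1 and R2 are in series across V1 (node 0 → node 1 → node 2), and the output A–B is taken across R2, so this is a voltage divider.
Series current: I = V1/(R1 + R2) = 5/(40 + 150) = 5/190 = 0.02632 A
V_R2 = I × R2 = V1 × R2/(R1 + R2) = 5 × 150/190 = 3.947 V

Final answer: 3.947 V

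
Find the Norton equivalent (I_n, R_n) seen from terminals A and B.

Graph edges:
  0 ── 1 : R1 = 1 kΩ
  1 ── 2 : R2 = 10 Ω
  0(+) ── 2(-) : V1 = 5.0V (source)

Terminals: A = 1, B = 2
Find the Thévenin equivalent first; then I_n = V_th/R_th and R_n = R_th.
Step 1 — V_th is the open-circuit voltage V_A - V_B (nothing connected across the terminals).
Nodal analysis, taking node 2 as the 0 V reference.
Source V1 fixes V_0 = 5 V.
KCL at each unknown node (sum of currents leaving = 0; resistances in Ω):
  Node 1: (V_1 - 5)/1000 + (V_1 - 0)/10 = 0
Collecting terms: 0.101 × V_1 = 0.005  =>  V_1 = 0.0495 V
V_th = V_1 - V_2 = 0.0495 - 0 = 0.0495 V
Step 2 — R_th: zero the source — replace V1 by a short circuit (node 2 merges into node 0) — and find the resistance seen between A (node 1) and B (node 0).
Reduce the network between node 1 (A) and node 0 (B) by series/parallel combination:
  Rp1 = R1 ‖ R2 (parallel, both between nodes 0 and 1) = 1/(1/1000 + 1/10) = 9.901 Ω
R_th = 9.901 Ω
I_n = V_th/R_th = 0.0495/9.901 = 0.005 A, and R_n = R_th = 9.901 Ω

Final answer: I_n = 0.005 A, R_n = 9.901 Ω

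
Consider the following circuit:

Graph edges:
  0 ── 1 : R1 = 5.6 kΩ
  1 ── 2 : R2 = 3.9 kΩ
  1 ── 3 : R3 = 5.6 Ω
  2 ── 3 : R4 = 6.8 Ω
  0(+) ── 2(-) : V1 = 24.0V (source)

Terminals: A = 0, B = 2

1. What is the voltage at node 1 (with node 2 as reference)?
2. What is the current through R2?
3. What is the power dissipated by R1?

Nodal analysis, taking node 2 as the 0 V reference.
Source V1 fixes V_0 = 24 V.
KCL at each unknown node (sum of currents leaving = 0; resistances in Ω):
  Node 1: (V_1 - 24)/5600 + (V_1 - 0)/3900 + (V_1 - V_3)/5.6 = 0
  Node 3: (V_3 - V_1)/5.6 + (V_3 - 0)/6.8 = 0
Collecting terms (coefficients in siemens):
  0.179·V_1 - 0.1786·V_3 = 0.004286
  0.3256·V_3 - 0.1786·V_1 = 0
Determinant D = (0.179)(0.3256) - (-0.1786)(-0.1786) = 0.0264
V_1 = [(0.004286)(0.3256) - (-0.1786)(0)]/D = 0.05286 V
V_3 = [(0.179)(0) - (0.004286)(-0.1786)]/D = 0.02899 V
Part 1:
  Read off the nodal solution: V_1 = 0.05286 V
Part 2:
  I_R2 = (V_1 - V_2)/R2 = (0.05286 - 0)/3900 = 0.00001355 A
  Magnitude: I_R2 = 0.00001355 A
Part 3:
  I_R1 = (V_0 - V_1)/R1 = (24 - 0.05286)/5600 = 0.004276 A
  P_R1 = I_R1² × R1 = (0.004276)² × 5600 = 0.1024 W

Final answers:
1. V_1 = 0.05286 V
2. I_R2 = 1.355e-05 A
3. P_R1 = 0.1024 W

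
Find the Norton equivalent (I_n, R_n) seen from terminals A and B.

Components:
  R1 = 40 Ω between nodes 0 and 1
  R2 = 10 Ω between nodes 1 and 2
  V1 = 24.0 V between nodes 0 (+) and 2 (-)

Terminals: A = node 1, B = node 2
Find the Thévenin equivalent first; then I_n = V_th/R_th and R_n = R_th.
Step 1 — V_th is the open-circuit voltage V_A - V_B (nothing connected across the terminals).
Nodal analysis, taking node 2 as the 0 V reference.
Source V1 fixes V_0 = 24 V.
KCL at each unknown node (sum of currents leaving = 0; resistances in Ω):
  Node 1: (V_1 - 24)/40 + (V_1 - 0)/10 = 0
Collecting terms: 0.125 × V_1 = 0.6  =>  V_1 = 4.8 V
V_th = V_1 - V_2 = 4.8 - 0 = 4.8 V
Step 2 — R_th: zero the source — replace V1 by a short circuit (node 2 merges into node 0) — and find the resistance seen between A (node 1) and B (node 0).
Reduce the network between node 1 (A) and node 0 (B) by series/parallel combination:
  Rp1 = R1 ‖ R2 (parallel, both between nodes 0 and 1) = 1/(1/40 + 1/10) = 8 Ω
R_th = 8 Ω
I_n = V_th/R_th = 4.8/8 = 0.6 A, and R_n = R_th = 8 Ω

Final answer: I_n = 0.6 A, R_n = 8 Ω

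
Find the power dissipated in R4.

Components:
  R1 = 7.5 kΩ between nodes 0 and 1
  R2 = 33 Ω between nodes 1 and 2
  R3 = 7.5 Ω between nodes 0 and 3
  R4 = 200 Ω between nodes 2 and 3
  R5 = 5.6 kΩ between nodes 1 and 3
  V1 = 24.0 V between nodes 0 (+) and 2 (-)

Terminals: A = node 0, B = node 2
Nodal analysis, taking node 2 as the 0 V reference.
Source V1 fixes V_0 = 24 V.
KCL at each unknown node (sum of currents leaving = 0; resistances in Ω):
  Node 1: (V_1 - 24)/7500 + (V_1 - 0)/33 + (V_1 - V_3)/5600 = 0
  Node 3: (V_3 - 24)/7.5 + (V_3 - 0)/200 + (V_3 - V_1)/5600 = 0
Collecting terms (coefficients in siemens):
  0.03061·V_1 - 0.0001786·V_3 = 0.0032
  0.1385·V_3 - 0.0001786·V_1 = 3.2
Determinant D = (0.03061)(0.1385) - (-0.0001786)(-0.0001786) = 0.004241
V_1 = [(0.0032)(0.1385) - (-0.0001786)(3.2)]/D = 0.2393 V
V_3 = [(0.03061)(3.2) - (0.0032)(-0.0001786)]/D = 23.1 V
I_R4 = (V_2 - V_3)/R4 = (0 - 23.1)/200 = -0.1155 A
P_R4 = I_R4² × R4 = (-0.1155)² × 200 = 2.669 W

Final answer: 2.669 W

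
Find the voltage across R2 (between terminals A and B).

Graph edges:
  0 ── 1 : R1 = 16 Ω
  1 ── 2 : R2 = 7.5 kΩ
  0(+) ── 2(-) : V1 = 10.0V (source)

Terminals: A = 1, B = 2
R1 and R2 are in series across V1 (node 0 → node 1 → node 2), and the output A–B is taken across R2, so this is a voltage divider.
Series current: I = V1/(R1 + R2) = 10/(16 + 7500) = 10/7516 = 0.00133 A
V_R2 = I × R2 = V1 × R2/(R1 + R2) = 10 × 7500/7516 = 9.979 V

Final answer: 9.979 V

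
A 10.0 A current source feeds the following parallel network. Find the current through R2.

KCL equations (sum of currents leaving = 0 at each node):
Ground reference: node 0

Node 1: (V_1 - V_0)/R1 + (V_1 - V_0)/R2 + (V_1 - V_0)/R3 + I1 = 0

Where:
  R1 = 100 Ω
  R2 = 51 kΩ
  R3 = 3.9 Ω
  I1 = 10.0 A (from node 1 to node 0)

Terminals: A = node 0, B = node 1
All resistors sit directly between nodes 0 and 1, so they are in parallel and share one voltage V; the full source current 10 A splits among them.
1/R_par = 1/100 + 1/51000 + 1/3.9 = 0.2664 S  =>  R_par = 3.753 Ω
V = I × R_par = 10 × 3.753 = 37.53 V
I_R2 = V/R2 = 37.53/51000 = 0.0007359 A

Final answer: 0.0007359 A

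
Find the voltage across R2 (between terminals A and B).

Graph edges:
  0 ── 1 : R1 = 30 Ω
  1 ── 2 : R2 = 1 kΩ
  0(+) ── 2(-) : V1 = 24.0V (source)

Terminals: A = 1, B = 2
R1 and R2 are in series across V1 (node 0 → node 1 → node 2), and the output A–B is taken across R2, so this is a voltage divider.
Series current: I = V1/(R1 + R2) = 24/(30 + 1000) = 24/1030 = 0.0233 A
V_R2 = I × R2 = V1 × R2/(R1 + R2) = 24 × 1000/1030 = 23.3 V

Final answer: 23.3 V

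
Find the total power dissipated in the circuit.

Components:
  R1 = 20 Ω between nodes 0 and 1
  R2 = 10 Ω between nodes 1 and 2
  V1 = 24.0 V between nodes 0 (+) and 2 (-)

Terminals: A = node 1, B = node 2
Nodal analysis, taking node 2 as the 0 V reference.
Source V1 fixes V_0 = 24 V.
KCL at each unknown node (sum of currents leaving = 0; resistances in Ω):
  Node 1: (V_1 - 24)/20 + (V_1 - 0)/10 = 0
Collecting terms: 0.15 × V_1 = 1.2  =>  V_1 = 8 V
Power in each resistor, P = (ΔV)²/R:
  P_R1 = (24 - 8)²/20 = 12.8 W
  P_R2 = (8 - 0)²/10 = 6.4 W
P_total = P_R1 + P_R2 = 19.2 W

Final answer: 19.2 W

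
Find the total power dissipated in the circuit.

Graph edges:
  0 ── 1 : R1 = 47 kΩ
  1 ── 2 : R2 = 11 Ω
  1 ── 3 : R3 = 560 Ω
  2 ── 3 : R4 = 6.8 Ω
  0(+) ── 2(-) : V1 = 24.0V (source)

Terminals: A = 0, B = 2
Nodal analysis, taking node 2 as the 0 V reference.
Source V1 fixes V_0 = 24 V.
KCL at each unknown node (sum of currents leaving = 0; resistances in Ω):
  Node 1: (V_1 - 24)/47000 + (V_1 - 0)/11 + (V_1 - V_3)/560 = 0
  Node 3: (V_3 - V_1)/560 + (V_3 - 0)/6.8 = 0
Collecting terms (coefficients in siemens):
  0.09272·V_1 - 0.001786·V_3 = 0.0005106
  0.1488·V_3 - 0.001786·V_1 = 0
Determinant D = (0.09272)(0.1488) - (-0.001786)(-0.001786) = 0.0138
V_1 = [(0.0005106)(0.1488) - (-0.001786)(0)]/D = 0.005509 V
V_3 = [(0.09272)(0) - (0.0005106)(-0.001786)]/D = 0.00006609 V
Power in each resistor, P = (ΔV)²/R:
  P_R1 = (24 - 0.005509)²/47000 = 0.01225 W
  P_R2 = (0.005509 - 0)²/11 = 0.000002759 W
  P_R3 = (0.005509 - 0.00006609)²/560 = 0.0000000529 W
  P_R4 = (0 - 0.00006609)²/6.8 = 0.0000000006423 W
P_total = P_R1 + P_R2 + P_R3 + P_R4 = 0.01225 W

Final answer: 0.01225 W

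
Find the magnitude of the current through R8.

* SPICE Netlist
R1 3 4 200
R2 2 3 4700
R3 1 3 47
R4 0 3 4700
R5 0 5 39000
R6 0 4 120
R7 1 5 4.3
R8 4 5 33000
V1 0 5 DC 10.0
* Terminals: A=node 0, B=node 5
Nodal analysis, taking node 5 as the 0 V reference.
Source V1 fixes V_0 = 10 V.
KCL at each unknown node (sum of currents leaving = 0; resistances in Ω):
  Node 1: (V_1 - V_3)/47 + (V_1 - 0)/4.3 = 0
  Node 2: (V_2 - V_3)/4700 = 0
  Node 3: (V_3 - V_4)/200 + (V_3 - V_2)/4700 + (V_3 - V_1)/47 + (V_3 - 10)/4700 = 0
  Node 4: (V_4 - V_3)/200 + (V_4 - 10)/120 + (V_4 - 0)/33000 = 0
Collecting terms (coefficients in siemens):
  0.2538·V_1 - 0.02128·V_3 = 0
  0.0002128·V_2 - 0.0002128·V_3 = 0
  0.0267·V_3 - 0.02128·V_1 - 0.0002128·V_2 - 0.005·V_4 = 0.002128
  0.01336·V_4 - 0.005·V_3 = 0.08333
Solving these 4 simultaneous equations (Gaussian elimination) gives:
  V_1 = 0.1223 V, V_2 = 1.459 V, V_3 = 1.459 V, V_4 = 6.782 V
I_R8 = (V_4 - V_5)/R8 = (6.782 - 0)/33000 = 0.0002055 A
|I_R8| = 0.0002055 A

Final answer: |I_R8| = 0.0002055 A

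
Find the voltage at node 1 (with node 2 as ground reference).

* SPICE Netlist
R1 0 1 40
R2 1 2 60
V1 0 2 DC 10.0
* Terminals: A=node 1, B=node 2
Nodal analysis, taking node 2 as the 0 V reference.
Source V1 fixes V_0 = 10 V.
KCL at each unknown node (sum of currents leaving = 0; resistances in Ω):
  Node 1: (V_1 - 10)/40 + (V_1 - 0)/60 = 0
Collecting terms: 0.04167 × V_1 = 0.25  =>  V_1 = 6 V
The requested potential is V_1 = 6 V.

Final answer: V_1 = 6 V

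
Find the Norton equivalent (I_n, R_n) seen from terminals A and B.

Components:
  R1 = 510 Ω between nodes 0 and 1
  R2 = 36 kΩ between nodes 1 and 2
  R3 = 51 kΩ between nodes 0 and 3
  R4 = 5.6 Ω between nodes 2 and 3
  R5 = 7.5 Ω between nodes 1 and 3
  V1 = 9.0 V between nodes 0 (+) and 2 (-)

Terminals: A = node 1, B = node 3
Find the Thévenin equivalent first; then I_n = V_th/R_th and R_n = R_th.
Step 1 — V_th is the open-circuit voltage V_A - V_B (nothing connected across the terminals).
Nodal analysis, taking node 2 as the 0 V reference.
Source V1 fixes V_0 = 9 V.
KCL at each unknown node (sum of currents leaving = 0; resistances in Ω):
  Node 1: (V_1 - 9)/510 + (V_1 - 0)/36000 + (V_1 - V_3)/7.5 = 0
  Node 3: (V_3 - 9)/51000 + (V_3 - 0)/5.6 + (V_3 - V_1)/7.5 = 0
Collecting terms (coefficients in siemens):
  0.1353·V_1 - 0.1333·V_3 = 0.01765
  0.3119·V_3 - 0.1333·V_1 = 0.0001765
Determinant D = (0.1353)(0.3119) - (-0.1333)(-0.1333) = 0.02443
V_1 = [(0.01765)(0.3119) - (-0.1333)(0.0001765)]/D = 0.2263 V
V_3 = [(0.1353)(0.0001765) - (0.01765)(-0.1333)]/D = 0.09728 V
V_th = V_1 - V_3 = 0.2263 - 0.09728 = 0.129 V
Step 2 — R_th: zero the source — replace V1 by a short circuit (node 2 merges into node 0) — and find the resistance seen between A (node 1) and B (node 3).
Reduce the network between node 1 (A) and node 3 (B) by series/parallel combination:
  Rp1 = R1 ‖ R2 (parallel, both between nodes 0 and 1) = 1/(1/510 + 1/36000) = 502.9 Ω
  Rp2 = R3 ‖ R4 (parallel, both between nodes 0 and 3) = 1/(1/51000 + 1/5.6) = 5.599 Ω
  Rs1 = Rp1 + Rp2 (series, joined only at node 0) = 502.9 + 5.599 = 508.5 Ω
  Rp3 = R5 ‖ Rs1 (parallel, both between nodes 1 and 3) = 1/(1/7.5 + 1/508.5) = 7.391 Ω
R_th = 7.391 Ω
I_n = V_th/R_th = 0.129/7.391 = 0.01745 A, and R_n = R_th = 7.391 Ω

Final answer: I_n = 0.01745 A, R_n = 7.391 Ω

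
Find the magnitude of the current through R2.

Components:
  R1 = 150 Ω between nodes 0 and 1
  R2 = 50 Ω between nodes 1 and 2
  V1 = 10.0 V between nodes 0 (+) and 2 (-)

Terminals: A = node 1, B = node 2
Nodal analysis, taking node 2 as the 0 V reference.
Source V1 fixes V_0 = 10 V.
KCL at each unknown node (sum of currents leaving = 0; resistances in Ω):
  Node 1: (V_1 - 10)/150 + (V_1 - 0)/50 = 0
Collecting terms: 0.02667 × V_1 = 0.06667  =>  V_1 = 2.5 V
I_R2 = (V_1 - V_2)/R2 = (2.5 - 0)/50 = 0.05 A
|I_R2| = 0.05 A

Final answer: |I_R2| = 0.05 A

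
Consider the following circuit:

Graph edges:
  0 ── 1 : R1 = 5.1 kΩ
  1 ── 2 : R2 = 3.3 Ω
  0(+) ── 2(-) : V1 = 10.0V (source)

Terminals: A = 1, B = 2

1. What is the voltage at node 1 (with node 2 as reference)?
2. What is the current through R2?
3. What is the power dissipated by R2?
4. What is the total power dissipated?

Nodal analysis, taking node 2 as the 0 V reference.
Source V1 fixes V_0 = 10 V.
KCL at each unknown node (sum of currents leaving = 0; resistances in Ω):
  Node 1: (V_1 - 10)/5100 + (V_1 - 0)/3.3 = 0
Collecting terms: 0.3032 × V_1 = 0.001961  =>  V_1 = 0.006466 V
Part 1:
  Read off the nodal solution: V_1 = 0.006466 V
Part 2:
  I_R2 = (V_1 - V_2)/R2 = (0.006466 - 0)/3.3 = 0.00196 A
  Magnitude: I_R2 = 0.00196 A
Part 3:
  I_R2 = (V_1 - V_2)/R2 = (0.006466 - 0)/3.3 = 0.00196 A
  P_R2 = I_R2² × R2 = (0.00196)² × 3.3 = 0.00001267 W
Part 4:
  Power in each resistor, P = (ΔV)²/R:
    P_R1 = (10 - 0.006466)²/5100 = 0.01958 W
    P_R2 = (0.006466 - 0)²/3.3 = 0.00001267 W
  P_total = P_R1 + P_R2 = 0.0196 W

Final answers:
1. V_1 = 0.006466 V
2. I_R2 = 0.00196 A
3. P_R2 = 1.267e-05 W
4. P_total = 0.0196 W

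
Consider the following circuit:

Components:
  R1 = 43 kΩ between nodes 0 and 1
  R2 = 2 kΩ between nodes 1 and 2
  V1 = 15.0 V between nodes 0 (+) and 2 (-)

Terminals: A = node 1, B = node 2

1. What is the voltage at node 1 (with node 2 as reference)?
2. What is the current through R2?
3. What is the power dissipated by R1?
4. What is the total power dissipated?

Nodal analysis, taking node 2 as the 0 V reference.
Source V1 fixes V_0 = 15 V.
KCL at each unknown node (sum of currents leaving = 0; resistances in Ω):
  Node 1: (V_1 - 15)/43000 + (V_1 - 0)/2000 = 0
Collecting terms: 0.0005233 × V_1 = 0.0003488  =>  V_1 = 0.6667 V
Part 1:
  Read off the nodal solution: V_1 = 0.6667 V
Part 2:
  I_R2 = (V_1 - V_2)/R2 = (0.6667 - 0)/2000 = 0.0003333 A
  Magnitude: I_R2 = 0.0003333 A
Part 3:
  I_R1 = (V_0 - V_1)/R1 = (15 - 0.6667)/43000 = 0.0003333 A
  P_R1 = I_R1² × R1 = (0.0003333)² × 43000 = 0.004778 W
Part 4:
  Power in each resistor, P = (ΔV)²/R:
    P_R1 = (15 - 0.6667)²/43000 = 0.004778 W
    P_R2 = (0.6667 - 0)²/2000 = 0.0002222 W
  P_total = P_R1 + P_R2 = 0.005 W

Final answers:
1. V_1 = 0.6667 V
2. I_R2 = 0.0003333 A
3. P_R1 = 0.004778 W
4. P_total = 0.005 W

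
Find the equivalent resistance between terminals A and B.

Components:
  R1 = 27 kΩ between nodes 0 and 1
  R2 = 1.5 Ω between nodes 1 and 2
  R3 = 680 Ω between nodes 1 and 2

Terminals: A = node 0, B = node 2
Reduce the network between node 0 (A) and node 2 (B) by series/parallel combination:
  Rp1 = R2 ‖ R3 (parallel, both between nodes 1 and 2) = 1/(1/1.5 + 1/680) = 1.497 Ω
  Rs1 = R1 + Rp1 (series, joined only at node 1) = 27000 + 1.497 = 27000 Ω
R_eq = 27 kΩ

Final answer: 27 kΩ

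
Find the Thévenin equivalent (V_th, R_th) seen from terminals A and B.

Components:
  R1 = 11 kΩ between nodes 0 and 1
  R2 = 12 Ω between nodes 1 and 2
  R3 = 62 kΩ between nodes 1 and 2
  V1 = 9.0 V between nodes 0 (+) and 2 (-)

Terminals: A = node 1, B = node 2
Step 1 — V_th is the open-circuit voltage V_A - V_B (nothing connected across the terminals).
Nodal analysis, taking node 2 as the 0 V reference.
Source V1 fixes V_0 = 9 V.
KCL at each unknown node (sum of currents leaving = 0; resistances in Ω):
  Node 1: (V_1 - 9)/11000 + (V_1 - 0)/12 + (V_1 - 0)/62000 = 0
Collecting terms: 0.08344 × V_1 = 0.0008182  =>  V_1 = 0.009806 V
V_th = V_1 - V_2 = 0.009806 - 0 = 0.009806 V
Step 2 — R_th: zero the source — replace V1 by a short circuit (node 2 merges into node 0) — and find the resistance seen between A (node 1) and B (node 0).
Reduce the network between node 1 (A) and node 0 (B) by series/parallel combination:
  Rp1 = R1 ‖ R2 ‖ R3 (parallel, all between nodes 0 and 1) = 1/(1/11000 + 1/12 + 1/62000) = 11.98 Ω
R_th = 11.98 Ω

Final answer: V_th = 0.009806 V, R_th = 11.98 Ω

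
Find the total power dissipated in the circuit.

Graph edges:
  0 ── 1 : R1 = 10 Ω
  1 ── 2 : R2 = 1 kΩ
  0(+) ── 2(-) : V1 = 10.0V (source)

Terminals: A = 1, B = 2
Nodal analysis, taking node 2 as the 0 V reference.
Source V1 fixes V_0 = 10 V.
KCL at each unknown node (sum of currents leaving = 0; resistances in Ω):
  Node 1: (V_1 - 10)/10 + (V_1 - 0)/1000 = 0
Collecting terms: 0.101 × V_1 = 1  =>  V_1 = 9.901 V
Power in each resistor, P = (ΔV)²/R:
  P_R1 = (10 - 9.901)²/10 = 0.0009803 W
  P_R2 = (9.901 - 0)²/1000 = 0.09803 W
P_total = P_R1 + P_R2 = 0.09901 W

Final answer: 0.09901 W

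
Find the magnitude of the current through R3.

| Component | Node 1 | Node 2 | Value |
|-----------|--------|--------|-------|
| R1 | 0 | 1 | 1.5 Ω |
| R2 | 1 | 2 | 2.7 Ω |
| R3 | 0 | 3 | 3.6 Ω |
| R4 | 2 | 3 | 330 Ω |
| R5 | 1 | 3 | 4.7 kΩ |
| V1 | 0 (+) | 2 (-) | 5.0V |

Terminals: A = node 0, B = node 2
Nodal analysis, taking node 2 as the 0 V reference.
Source V1 fixes V_0 = 5 V.
KCL at each unknown node (sum of currents leaving = 0; resistances in Ω):
  Node 1: (V_1 - 5)/1.5 + (V_1 - 0)/2.7 + (V_1 - V_3)/4700 = 0
  Node 3: (V_3 - 5)/3.6 + (V_3 - 0)/330 + (V_3 - V_1)/4700 = 0
Collecting terms (coefficients in siemens):
  1.037·V_1 - 0.0002128·V_3 = 3.333
  0.281·V_3 - 0.0002128·V_1 = 1.389
Determinant D = (1.037)(0.281) - (-0.0002128)(-0.0002128) = 0.2915
V_1 = [(3.333)(0.281) - (-0.0002128)(1.389)]/D = 3.215 V
V_3 = [(1.037)(1.389) - (3.333)(-0.0002128)]/D = 4.945 V
I_R3 = (V_0 - V_3)/R3 = (5 - 4.945)/3.6 = 0.01535 A
|I_R3| = 0.01535 A

Final answer: |I_R3| = 0.01535 A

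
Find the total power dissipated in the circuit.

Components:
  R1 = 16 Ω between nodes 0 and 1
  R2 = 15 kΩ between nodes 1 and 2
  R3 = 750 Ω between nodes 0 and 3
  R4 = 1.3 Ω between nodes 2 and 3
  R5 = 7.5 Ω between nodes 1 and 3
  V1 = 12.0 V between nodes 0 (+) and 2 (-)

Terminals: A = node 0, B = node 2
Nodal analysis, taking node 2 as the 0 V reference.
Source V1 fixes V_0 = 12 V.
KCL at each unknown node (sum of currents leaving = 0; resistances in Ω):
  Node 1: (V_1 - 12)/16 + (V_1 - 0)/15000 + (V_1 - V_3)/7.5 = 0
  Node 3: (V_3 - 12)/750 + (V_3 - 0)/1.3 + (V_3 - V_1)/7.5 = 0
Collecting terms (coefficients in siemens):
  0.1959·V_1 - 0.1333·V_3 = 0.75
  0.9039·V_3 - 0.1333·V_1 = 0.016
Determinant D = (0.1959)(0.9039) - (-0.1333)(-0.1333) = 0.1593
V_1 = [(0.75)(0.9039) - (-0.1333)(0.016)]/D = 4.269 V
V_3 = [(0.1959)(0.016) - (0.75)(-0.1333)]/D = 0.6474 V
Power in each resistor, P = (ΔV)²/R:
  P_R1 = (12 - 4.269)²/16 = 3.735 W
  P_R2 = (4.269 - 0)²/15000 = 0.001215 W
  P_R3 = (12 - 0.6474)²/750 = 0.1718 W
  P_R4 = (0 - 0.6474)²/1.3 = 0.3224 W
  P_R5 = (4.269 - 0.6474)²/7.5 = 1.749 W
P_total = P_R1 + P_R2 + P_R3 + P_R4 + P_R5 = 5.98 W

Final answer: 5.98 W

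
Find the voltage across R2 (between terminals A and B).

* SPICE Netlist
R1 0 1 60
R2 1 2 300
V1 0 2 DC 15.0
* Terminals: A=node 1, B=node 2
R1 and R2 are in series across V1 (node 0 → node 1 → node 2), and the output A–B is taken across R2, so this is a voltage divider.
Series current: I = V1/(R1 + R2) = 15/(60 + 300) = 15/360 = 0.04167 A
V_R2 = I × R2 = V1 × R2/(R1 + R2) = 15 × 300/360 = 12.5 V

Final answer: 12.5 V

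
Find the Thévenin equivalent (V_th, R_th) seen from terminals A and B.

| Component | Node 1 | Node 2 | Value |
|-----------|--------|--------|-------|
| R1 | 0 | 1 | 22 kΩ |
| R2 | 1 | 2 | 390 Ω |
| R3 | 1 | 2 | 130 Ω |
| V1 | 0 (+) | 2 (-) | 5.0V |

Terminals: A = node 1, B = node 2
Step 1 — V_th is the open-circuit voltage V_A - V_B (nothing connected across the terminals).
Nodal analysis, taking node 2 as the 0 V reference.
Source V1 fixes V_0 = 5 V.
KCL at each unknown node (sum of currents leaving = 0; resistances in Ω):
  Node 1: (V_1 - 5)/22000 + (V_1 - 0)/390 + (V_1 - 0)/130 = 0
Collecting terms: 0.0103 × V_1 = 0.0002273  =>  V_1 = 0.02206 V
V_th = V_1 - V_2 = 0.02206 - 0 = 0.02206 V
Step 2 — R_th: zero the source — replace V1 by a short circuit (node 2 merges into node 0) — and find the resistance seen between A (node 1) and B (node 0).
Reduce the network between node 1 (A) and node 0 (B) by series/parallel combination:
  Rp1 = R1 ‖ R2 ‖ R3 (parallel, all between nodes 0 and 1) = 1/(1/22000 + 1/390 + 1/130) = 97.07 Ω
R_th = 97.07 Ω

Final answer: V_th = 0.02206 V, R_th = 97.07 Ω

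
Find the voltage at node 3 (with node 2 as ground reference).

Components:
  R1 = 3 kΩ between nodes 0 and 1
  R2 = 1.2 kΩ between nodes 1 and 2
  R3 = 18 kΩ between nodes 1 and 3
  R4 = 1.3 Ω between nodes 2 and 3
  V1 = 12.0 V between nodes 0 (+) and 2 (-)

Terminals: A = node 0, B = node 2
Nodal analysis, taking node 2 as the 0 V reference.
Source V1 fixes V_0 = 12 V.
KCL at each unknown node (sum of currents leaving = 0; resistances in Ω):
  Node 1: (V_1 - 12)/3000 + (V_1 - 0)/1200 + (V_1 - V_3)/18000 = 0
  Node 3: (V_3 - V_1)/18000 + (V_3 - 0)/1.3 = 0
Collecting terms (coefficients in siemens):
  0.001222·V_1 - 0.00005556·V_3 = 0.004
  0.7693·V_3 - 0.00005556·V_1 = 0
Determinant D = (0.001222)(0.7693) - (-0.00005556)(-0.00005556) = 0.0009402
V_1 = [(0.004)(0.7693) - (-0.00005556)(0)]/D = 3.273 V
V_3 = [(0.001222)(0) - (0.004)(-0.00005556)]/D = 0.0002363 V
The requested potential is V_3 = 0.0002363 V.

Final answer: V_3 = 0.0002363 V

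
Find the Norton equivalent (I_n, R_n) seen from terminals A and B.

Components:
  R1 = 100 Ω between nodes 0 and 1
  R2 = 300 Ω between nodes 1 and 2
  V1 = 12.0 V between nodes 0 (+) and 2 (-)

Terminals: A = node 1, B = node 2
Find the Thévenin equivalent first; then I_n = V_th/R_th and R_n = R_th.
Step 1 — V_th is the open-circuit voltage V_A - V_B (nothing connected across the terminals).
Nodal analysis, taking node 2 as the 0 V reference.
Source V1 fixes V_0 = 12 V.
KCL at each unknown node (sum of currents leaving = 0; resistances in Ω):
  Node 1: (V_1 - 12)/100 + (V_1 - 0)/300 = 0
Collecting terms: 0.01333 × V_1 = 0.12  =>  V_1 = 9 V
V_th = V_1 - V_2 = 9 - 0 = 9 V
Step 2 — R_th: zero the source — replace V1 by a short circuit (node 2 merges into node 0) — and find the resistance seen between A (node 1) and B (node 0).
Reduce the network between node 1 (A) and node 0 (B) by series/parallel combination:
  Rp1 = R1 ‖ R2 (parallel, both between nodes 0 and 1) = 1/(1/100 + 1/300) = 75 Ω
R_th = 75 Ω
I_n = V_th/R_th = 9/75 = 0.12 A, and R_n = R_th = 75 Ω

Final answer: I_n = 0.12 A, R_n = 75 Ω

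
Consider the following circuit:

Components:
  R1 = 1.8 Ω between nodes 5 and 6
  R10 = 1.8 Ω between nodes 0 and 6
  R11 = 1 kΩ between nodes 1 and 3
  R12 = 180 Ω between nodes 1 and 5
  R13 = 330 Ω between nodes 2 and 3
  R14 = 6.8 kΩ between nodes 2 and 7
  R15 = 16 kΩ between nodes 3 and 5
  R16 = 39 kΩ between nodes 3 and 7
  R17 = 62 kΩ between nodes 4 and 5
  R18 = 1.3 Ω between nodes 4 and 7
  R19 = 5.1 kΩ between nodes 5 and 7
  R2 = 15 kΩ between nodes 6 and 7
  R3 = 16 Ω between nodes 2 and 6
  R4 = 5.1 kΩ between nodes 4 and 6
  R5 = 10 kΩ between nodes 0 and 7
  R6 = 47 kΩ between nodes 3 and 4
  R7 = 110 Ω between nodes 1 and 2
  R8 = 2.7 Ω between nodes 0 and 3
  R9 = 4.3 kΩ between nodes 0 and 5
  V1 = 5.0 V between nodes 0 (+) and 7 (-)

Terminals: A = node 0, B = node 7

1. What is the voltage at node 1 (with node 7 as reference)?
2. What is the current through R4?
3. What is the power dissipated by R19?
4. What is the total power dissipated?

Nodal analysis, taking node 7 as the 0 V reference.
Source V1 fixes V_0 = 5 V.
KCL at each unknown node (sum of currents leaving = 0; resistances in Ω):
  Node 1: (V_1 - V_2)/110 + (V_1 - V_3)/1000 + (V_1 - V_5)/180 = 0
  Node 2: (V_2 - V_6)/16 + (V_2 - V_1)/110 + (V_2 - V_3)/330 + (V_2 - 0)/6800 = 0
  Node 3: (V_3 - V_4)/47000 + (V_3 - 5)/2.7 + (V_3 - V_1)/1000 + (V_3 - V_2)/330 + (V_3 - V_5)/16000 + (V_3 - 0)/39000 = 0
  Node 4: (V_4 - V_6)/5100 + (V_4 - V_3)/47000 + (V_4 - V_5)/62000 + (V_4 - 0)/1.3 = 0
  Node 5: (V_5 - V_6)/1.8 + (V_5 - 5)/4300 + (V_5 - V_1)/180 + (V_5 - V_3)/16000 + (V_5 - V_4)/62000 + (V_5 - 0)/5100 = 0
  Node 6: (V_6 - V_5)/1.8 + (V_6 - 0)/15000 + (V_6 - V_2)/16 + (V_6 - V_4)/5100 + (V_6 - 5)/1.8 = 0
Collecting terms (coefficients in siemens):
  0.01565·V_1 - 0.009091·V_2 - 0.001·V_3 - 0.005556·V_5 = 0
  0.07477·V_2 - 0.009091·V_1 - 0.00303·V_3 - 0.0625·V_6 = 0
  0.3745·V_3 - 0.001·V_1 - 0.00303·V_2 - 0.00002128·V_4 - 0.0000625·V_5 = 1.852
  0.7695·V_4 - 0.00002128·V_3 - 0.00001613·V_5 - 0.0001961·V_6 = 0
  0.5616·V_5 - 0.005556·V_1 - 0.0000625·V_3 - 0.00001613·V_4 - 0.5556·V_6 = 0.001163
  1.174·V_6 - 0.0625·V_2 - 0.0001961·V_4 - 0.5556·V_5 = 2.778
Solving these 6 simultaneous equations (Gaussian elimination) gives:
  V_1 = 4.988 V, V_2 = 4.984 V, V_3 = 4.999 V, V_4 = 0.001516 V
  V_5 = 4.993 V, V_6 = 4.995 V
Part 1:
  Read off the nodal solution: V_1 = 4.988 V
Part 2:
  I_R4 = (V_4 - V_6)/R4 = (0.001516 - 4.995)/5100 = -0.000979 A
  Magnitude: I_R4 = 0.000979 A
Part 3:
  I_R19 = (V_5 - V_7)/R19 = (4.993 - 0)/5100 = 0.0009789 A
  P_R19 = I_R19² × R19 = (0.0009789)² × 5100 = 0.004887 W
Part 4:
  Power in each resistor, P = (ΔV)²/R:
    P_R1 = (4.993 - 4.995)²/1.8 = 0.000002108 W
    P_R2 = (4.995 - 0)²/15000 = 0.001663 W
    P_R3 = (4.984 - 4.995)²/16 = 0.000006782 W
    P_R4 = (0.001516 - 4.995)²/5100 = 0.004888 W
    P_R5 = (5 - 0)²/10000 = 0.0025 W
    P_R6 = (4.999 - 0.001516)²/47000 = 0.0005314 W
    P_R7 = (4.988 - 4.984)²/110 = 0.0000001435 W
    P_R8 = (5 - 4.999)²/2.7 = 0.00000023 W
    P_R9 = (5 - 4.993)²/4300 = 0.00000001284 W
    P_R10 = (5 - 4.995)²/1.8 = 0.00001669 W
    P_R11 = (4.988 - 4.999)²/1000 = 0.000000124 W
    P_R12 = (4.988 - 4.993)²/180 = 0.0000001123 W
    P_R13 = (4.984 - 4.999)²/330 = 0.0000006919 W
    P_R14 = (4.984 - 0)²/6800 = 0.003653 W
    P_R15 = (4.999 - 4.993)²/16000 = 0.000000002757 W
    P_R16 = (4.999 - 0)²/39000 = 0.0006408 W
    P_R17 = (0.001516 - 4.993)²/62000 = 0.0004018 W
    P_R18 = (0.001516 - 0)²/1.3 = 0.000001767 W
    P_R19 = (4.993 - 0)²/5100 = 0.004887 W
  P_total = P_R1 + P_R2 + P_R3 + P_R4 + P_R5 + P_R6 + P_R7 + P_R8 + P_R9 + P_R10 + P_R11 + P_R12 + P_R13 + P_R14 + P_R15 + P_R16 + P_R17 + P_R18 + P_R19 = 0.01919 W

Final answers:
1. V_1 = 4.988 V
2. I_R4 = 0.000979 A
3. P_R19 = 0.004887 W
4. P_total = 0.01919 W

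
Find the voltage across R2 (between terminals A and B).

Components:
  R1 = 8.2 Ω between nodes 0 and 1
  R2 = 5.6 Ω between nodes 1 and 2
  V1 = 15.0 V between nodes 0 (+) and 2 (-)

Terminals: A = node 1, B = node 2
R1 and R2 are in series across V1 (node 0 → node 1 → node 2), and the output A–B is taken across R2, so this is a voltage divider.
Series current: I = V1/(R1 + R2) = 15/(8.2 + 5.6) = 15/13.8 = 1.087 A
V_R2 = I × R2 = V1 × R2/(R1 + R2) = 15 × 5.6/13.8 = 6.087 V

Final answer: 6.087 V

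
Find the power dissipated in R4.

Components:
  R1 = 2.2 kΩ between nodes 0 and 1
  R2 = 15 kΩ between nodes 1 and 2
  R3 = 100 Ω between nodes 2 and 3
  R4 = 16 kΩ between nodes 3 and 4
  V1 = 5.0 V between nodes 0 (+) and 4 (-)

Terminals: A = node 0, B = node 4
Nodal analysis, taking node 4 as the 0 V reference.
Source V1 fixes V_0 = 5 V.
KCL at each unknown node (sum of currents leaving = 0; resistances in Ω):
  Node 1: (V_1 - 5)/2200 + (V_1 - V_2)/15000 = 0
  Node 2: (V_2 - V_1)/15000 + (V_2 - V_3)/100 = 0
  Node 3: (V_3 - V_2)/100 + (V_3 - 0)/16000 = 0
Collecting terms (coefficients in siemens):
  0.0005212·V_1 - 0.00006667·V_2 = 0.002273
  0.01007·V_2 - 0.00006667·V_1 - 0.01·V_3 = 0
  0.01006·V_3 - 0.01·V_2 = 0
Solving these 3 simultaneous equations (Gaussian elimination) gives:
  V_1 = 4.67 V, V_2 = 2.417 V, V_3 = 2.402 V
I_R4 = (V_3 - V_4)/R4 = (2.402 - 0)/16000 = 0.0001502 A
P_R4 = I_R4² × R4 = (0.0001502)² × 16000 = 0.0003607 W

Final answer: 0.0003607 W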